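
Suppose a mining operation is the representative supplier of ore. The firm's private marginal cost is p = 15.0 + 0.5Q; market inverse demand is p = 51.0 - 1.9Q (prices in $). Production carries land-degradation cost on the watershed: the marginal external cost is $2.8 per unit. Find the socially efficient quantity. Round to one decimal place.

Q* = 13.8

Social marginal cost = private MC + MEC = 17.8 + 0.5Q.
Set SMC = demand: 17.8 + 0.5Q = 51.0 - 1.9Q → Q* = 13.8333.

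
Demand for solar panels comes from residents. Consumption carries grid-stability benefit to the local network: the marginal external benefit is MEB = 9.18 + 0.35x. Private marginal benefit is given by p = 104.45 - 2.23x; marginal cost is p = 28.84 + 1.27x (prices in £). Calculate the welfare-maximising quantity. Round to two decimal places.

Social marginal benefit = demand + MEB = 113.63 - 1.88x.
Set SMB = MC: 113.63 - 1.88x = 28.84 + 1.27x → x* = 26.9175.

x* = 26.92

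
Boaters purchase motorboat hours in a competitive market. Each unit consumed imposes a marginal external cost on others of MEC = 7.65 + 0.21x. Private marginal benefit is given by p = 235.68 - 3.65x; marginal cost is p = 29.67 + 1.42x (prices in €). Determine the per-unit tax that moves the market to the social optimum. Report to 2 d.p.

Social marginal benefit = demand − MEC = 228.03 - 3.86x.
Set SMB = MC: 228.03 - 3.86x = 29.67 + 1.42x → x* = 37.5682.
The Pigouvian tax equals MEC at x*: 7.65 + 0.21×37.5682 = 15.5393.

tax = €15.54 per unit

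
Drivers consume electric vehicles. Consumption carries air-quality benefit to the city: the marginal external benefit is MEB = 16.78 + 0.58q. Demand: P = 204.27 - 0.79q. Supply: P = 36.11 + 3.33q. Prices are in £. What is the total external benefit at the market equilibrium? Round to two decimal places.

Market equilibrium (private): 36.11 + 3.33q = 204.27 - 0.79q → q_m = 40.8155.
Total external benefit = ∫₀^{q_m} (16.78 + 0.58q) dq = 16.78×40.8155 + ½×0.58×40.8155² = 1167.9966.

£1168.00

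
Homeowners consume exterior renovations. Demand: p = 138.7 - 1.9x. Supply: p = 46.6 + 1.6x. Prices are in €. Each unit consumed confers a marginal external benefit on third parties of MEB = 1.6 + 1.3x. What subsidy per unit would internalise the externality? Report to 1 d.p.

Social marginal benefit = demand + MEB = 140.3 - 0.6x.
Set SMB = MC: 140.3 - 0.6x = 46.6 + 1.6x → x* = 42.5909.
The Pigouvian subsidy equals MEB at x*: 1.6 + 1.3×42.5909 = 56.9682.

subsidy = €57.0 per unit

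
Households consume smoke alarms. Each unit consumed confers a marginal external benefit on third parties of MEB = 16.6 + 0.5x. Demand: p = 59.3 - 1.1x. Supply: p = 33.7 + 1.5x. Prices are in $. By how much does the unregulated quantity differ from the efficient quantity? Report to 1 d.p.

Market equilibrium (private): 33.7 + 1.5x = 59.3 - 1.1x → x_m = 9.8462.
Social marginal benefit = demand + MEB = 75.9 - 0.6x.
Set SMB = MC: 75.9 - 0.6x = 33.7 + 1.5x → x* = 20.0952.
Gap = |9.8462 − 20.0952| = 10.2490.

10.2 units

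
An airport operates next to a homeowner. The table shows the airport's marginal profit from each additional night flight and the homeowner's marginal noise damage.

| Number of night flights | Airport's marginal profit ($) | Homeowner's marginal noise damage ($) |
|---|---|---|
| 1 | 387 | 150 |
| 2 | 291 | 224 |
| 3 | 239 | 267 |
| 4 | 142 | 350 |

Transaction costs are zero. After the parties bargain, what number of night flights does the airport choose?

2

Bargaining reaches the level where marginal profit last exceeds marginal noise damage.
That holds through level 2 (291 ≥ 224) but not at 3 (239 < 267).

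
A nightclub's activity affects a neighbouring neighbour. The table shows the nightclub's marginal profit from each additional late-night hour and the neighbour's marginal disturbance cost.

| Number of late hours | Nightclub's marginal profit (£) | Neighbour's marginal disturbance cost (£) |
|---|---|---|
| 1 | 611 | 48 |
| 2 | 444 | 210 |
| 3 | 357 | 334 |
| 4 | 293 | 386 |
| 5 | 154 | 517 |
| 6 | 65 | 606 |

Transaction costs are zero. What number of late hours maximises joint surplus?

Bargaining reaches the level where marginal profit last exceeds marginal disturbance cost.
That holds through level 3 (357 ≥ 334) but not at 4 (293 < 386).

3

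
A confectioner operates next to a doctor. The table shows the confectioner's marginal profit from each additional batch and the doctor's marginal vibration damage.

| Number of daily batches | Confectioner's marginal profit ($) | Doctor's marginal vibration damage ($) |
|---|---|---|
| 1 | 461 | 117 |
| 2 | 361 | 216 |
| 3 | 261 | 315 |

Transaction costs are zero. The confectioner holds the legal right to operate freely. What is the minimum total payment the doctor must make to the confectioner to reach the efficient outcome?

Left alone the confectioner would choose level 3 (marginal profit stays positive).
Efficient level: k* = 2 (marginal profit ≥ marginal vibration damage through 2).
The doctor must at least cover the confectioner's forgone profit from cutting 3→2: 261 = 261.

$261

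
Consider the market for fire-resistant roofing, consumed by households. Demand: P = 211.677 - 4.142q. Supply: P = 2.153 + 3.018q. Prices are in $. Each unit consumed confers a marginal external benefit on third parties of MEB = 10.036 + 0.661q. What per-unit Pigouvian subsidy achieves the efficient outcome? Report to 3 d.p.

subsidy = $32.367 per unit

Social marginal benefit = demand + MEB = 221.713 - 3.481q.
Set SMB = MC: 221.713 - 3.481q = 2.153 + 3.018q → q* = 33.7837.
The Pigouvian subsidy equals MEB at q*: 10.036 + 0.661×33.7837 = 32.3670.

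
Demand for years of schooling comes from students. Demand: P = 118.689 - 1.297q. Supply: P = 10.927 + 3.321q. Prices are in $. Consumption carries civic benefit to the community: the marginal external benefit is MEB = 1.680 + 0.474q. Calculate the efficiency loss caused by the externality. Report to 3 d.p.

Market equilibrium (private): 10.927 + 3.321q = 118.689 - 1.297q → q_m = 23.3352.
Social marginal benefit = demand + MEB = 120.369 - 0.823q.
Set SMB = MC: 120.369 - 0.823q = 10.927 + 3.321q → q* = 26.4097.
Between q* and q_m the wedge SMB − MC runs linearly from 0 to MEB(q_m), so the loss is a triangle.
DWL = ½ × 3.0745 × 12.7409 = 19.5859.

DWL = $19.586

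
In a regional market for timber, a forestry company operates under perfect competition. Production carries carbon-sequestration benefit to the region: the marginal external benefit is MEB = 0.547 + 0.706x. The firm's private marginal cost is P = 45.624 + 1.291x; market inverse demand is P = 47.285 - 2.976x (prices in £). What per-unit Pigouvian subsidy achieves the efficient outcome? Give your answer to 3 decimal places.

Social marginal cost = private MC − MEB = 45.077 + 0.585x.
Set SMC = demand: 45.077 + 0.585x = 47.285 - 2.976x → x* = 0.6201.
The Pigouvian subsidy equals MEB at x*: 0.547 + 0.706×0.6201 = 0.9848.

subsidy = £0.985 per unit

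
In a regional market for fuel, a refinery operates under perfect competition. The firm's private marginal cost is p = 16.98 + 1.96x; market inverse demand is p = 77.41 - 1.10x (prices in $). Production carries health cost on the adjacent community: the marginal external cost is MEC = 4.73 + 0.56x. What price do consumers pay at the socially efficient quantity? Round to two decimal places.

P = $60.48

Social marginal cost = private MC + MEC = 21.71 + 2.52x.
Set SMC = demand: 21.71 + 2.52x = 77.41 - 1.10x → x* = 15.3867.
Consumer price on the demand curve at x*: 77.41 − 1.10×15.3867 = 60.4846.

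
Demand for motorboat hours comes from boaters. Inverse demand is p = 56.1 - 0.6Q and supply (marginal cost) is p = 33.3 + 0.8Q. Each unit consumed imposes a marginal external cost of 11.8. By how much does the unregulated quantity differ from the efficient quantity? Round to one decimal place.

Market equilibrium (private): 33.3 + 0.8Q = 56.1 - 0.6Q → Q_m = 16.2857.
Social marginal benefit = demand − MEC = 44.3 - 0.6Q.
Set SMB = MC: 44.3 - 0.6Q = 33.3 + 0.8Q → Q* = 7.8571.
Gap = |16.2857 − 7.8571| = 8.4286.

8.4 units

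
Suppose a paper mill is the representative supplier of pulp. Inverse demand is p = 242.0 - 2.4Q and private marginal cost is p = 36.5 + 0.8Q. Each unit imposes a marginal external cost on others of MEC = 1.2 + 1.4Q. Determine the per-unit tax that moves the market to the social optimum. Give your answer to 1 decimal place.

tax = 63.4 per unit

Social marginal cost = private MC + MEC = 37.7 + 2.2Q.
Set SMC = demand: 37.7 + 2.2Q = 242.0 - 2.4Q → Q* = 44.4130.
The Pigouvian tax equals MEC at Q*: 1.2 + 1.4×44.4130 = 63.3782.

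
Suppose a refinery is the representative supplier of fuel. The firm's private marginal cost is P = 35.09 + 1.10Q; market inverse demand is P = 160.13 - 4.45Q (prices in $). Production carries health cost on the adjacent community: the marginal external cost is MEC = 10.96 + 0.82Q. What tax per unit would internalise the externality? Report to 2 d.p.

Social marginal cost = private MC + MEC = 46.05 + 1.92Q.
Set SMC = demand: 46.05 + 1.92Q = 160.13 - 4.45Q → Q* = 17.9089.
The Pigouvian tax equals MEC at Q*: 10.96 + 0.82×17.9089 = 25.6453.

tax = $25.65 per unit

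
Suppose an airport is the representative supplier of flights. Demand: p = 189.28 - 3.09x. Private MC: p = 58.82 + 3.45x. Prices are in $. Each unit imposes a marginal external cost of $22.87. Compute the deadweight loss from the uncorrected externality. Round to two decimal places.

DWL = $39.99

Market equilibrium (private): 58.82 + 3.45x = 189.28 - 3.09x → x_m = 19.9480.
Social marginal cost = private MC + MEC = 81.69 + 3.45x.
Set SMC = demand: 81.69 + 3.45x = 189.28 - 3.09x → x* = 16.4511.
Height of the DWL triangle at x_m is SMC(x_m) − demand(x_m) = MEC(x_m) = 22.8700.
DWL = ½ × 3.4969 × 22.8700 = 39.9871.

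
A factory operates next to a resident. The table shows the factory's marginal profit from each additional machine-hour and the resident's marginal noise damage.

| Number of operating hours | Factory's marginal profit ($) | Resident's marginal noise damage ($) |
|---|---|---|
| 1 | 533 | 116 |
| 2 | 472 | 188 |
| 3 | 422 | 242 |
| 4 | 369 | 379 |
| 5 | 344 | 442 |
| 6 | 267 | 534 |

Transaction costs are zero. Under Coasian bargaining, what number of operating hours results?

Bargaining reaches the level where marginal profit last exceeds marginal noise damage.
That holds through level 3 (422 ≥ 242) but not at 4 (369 < 379).

3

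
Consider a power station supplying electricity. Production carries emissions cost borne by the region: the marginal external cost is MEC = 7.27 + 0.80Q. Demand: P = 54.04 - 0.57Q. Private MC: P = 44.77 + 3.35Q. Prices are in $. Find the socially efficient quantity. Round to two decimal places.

Social marginal cost = private MC + MEC = 52.04 + 4.15Q.
Set SMC = demand: 52.04 + 4.15Q = 54.04 - 0.57Q → Q* = 0.4237.

Q* = 0.42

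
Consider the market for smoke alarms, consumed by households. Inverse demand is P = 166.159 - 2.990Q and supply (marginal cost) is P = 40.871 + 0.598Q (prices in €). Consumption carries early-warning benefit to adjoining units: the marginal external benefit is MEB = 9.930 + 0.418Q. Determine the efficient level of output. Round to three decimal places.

Social marginal benefit = demand + MEB = 176.089 - 2.572Q.
Set SMB = MC: 176.089 - 2.572Q = 40.871 + 0.598Q → Q* = 42.6555.

Q* = 42.656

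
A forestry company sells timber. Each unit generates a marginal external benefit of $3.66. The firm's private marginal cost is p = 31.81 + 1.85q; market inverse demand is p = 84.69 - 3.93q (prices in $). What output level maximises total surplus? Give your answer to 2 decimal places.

Social marginal cost = private MC − MEB = 28.15 + 1.85q.
Set SMC = demand: 28.15 + 1.85q = 84.69 - 3.93q → q* = 9.7820.

q* = 9.78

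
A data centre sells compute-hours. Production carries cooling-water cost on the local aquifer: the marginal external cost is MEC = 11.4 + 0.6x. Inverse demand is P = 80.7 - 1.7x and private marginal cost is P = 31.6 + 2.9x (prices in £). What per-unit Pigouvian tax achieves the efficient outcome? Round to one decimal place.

Social marginal cost = private MC + MEC = 43.0 + 3.5x.
Set SMC = demand: 43.0 + 3.5x = 80.7 - 1.7x → x* = 7.2500.
The Pigouvian tax equals MEC at x*: 11.4 + 0.6×7.2500 = 15.7500.

tax = £15.8 per unit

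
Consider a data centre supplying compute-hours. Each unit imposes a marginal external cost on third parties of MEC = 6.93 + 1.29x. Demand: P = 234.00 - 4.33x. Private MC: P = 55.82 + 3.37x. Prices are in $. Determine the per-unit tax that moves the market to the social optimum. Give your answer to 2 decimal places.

tax = $31.50 per unit

Social marginal cost = private MC + MEC = 62.75 + 4.66x.
Set SMC = demand: 62.75 + 4.66x = 234.00 - 4.33x → x* = 19.0489.
The Pigouvian tax equals MEC at x*: 6.93 + 1.29×19.0489 = 31.5031.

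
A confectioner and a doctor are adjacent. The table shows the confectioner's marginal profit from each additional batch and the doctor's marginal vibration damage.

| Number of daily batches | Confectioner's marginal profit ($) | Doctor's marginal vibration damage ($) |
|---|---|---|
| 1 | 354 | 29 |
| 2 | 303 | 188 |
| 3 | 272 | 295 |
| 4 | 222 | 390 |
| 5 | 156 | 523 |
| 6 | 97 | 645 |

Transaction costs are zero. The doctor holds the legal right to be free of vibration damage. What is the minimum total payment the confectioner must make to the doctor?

Efficient level: marginal profit ≥ marginal vibration damage through level 2, so k* = 2.
With the doctor holding the right, the confectioner must at least compensate total damage at k*: 29 + 188 = 217.

$217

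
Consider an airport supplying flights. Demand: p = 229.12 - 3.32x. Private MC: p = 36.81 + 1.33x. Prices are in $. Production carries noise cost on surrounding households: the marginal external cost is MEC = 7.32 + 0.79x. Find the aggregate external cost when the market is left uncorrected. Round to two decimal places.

Market equilibrium (private): 36.81 + 1.33x = 229.12 - 3.32x → x_m = 41.3570.
Total external cost = ∫₀^{x_m} (7.32 + 0.79x) dx = 7.32×41.3570 + ½×0.79×41.3570² = 978.3418.

$978.34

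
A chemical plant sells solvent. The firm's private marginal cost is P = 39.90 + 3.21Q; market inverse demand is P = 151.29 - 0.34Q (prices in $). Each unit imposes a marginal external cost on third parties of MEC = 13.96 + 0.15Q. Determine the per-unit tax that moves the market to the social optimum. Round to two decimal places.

Social marginal cost = private MC + MEC = 53.86 + 3.36Q.
Set SMC = demand: 53.86 + 3.36Q = 151.29 - 0.34Q → Q* = 26.3324.
The Pigouvian tax equals MEC at Q*: 13.96 + 0.15×26.3324 = 17.9099.

tax = $17.91 per unit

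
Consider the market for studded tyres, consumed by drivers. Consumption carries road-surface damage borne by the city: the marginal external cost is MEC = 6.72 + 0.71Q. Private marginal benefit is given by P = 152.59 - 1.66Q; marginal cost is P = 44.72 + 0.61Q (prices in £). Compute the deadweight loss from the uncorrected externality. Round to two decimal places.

Market equilibrium (private): 44.72 + 0.61Q = 152.59 - 1.66Q → Q_m = 47.5198.
Social marginal benefit = demand − MEC = 145.87 - 2.37Q.
Set SMB = MC: 145.87 - 2.37Q = 44.72 + 0.61Q → Q* = 33.9430.
The welfare-loss triangle has base |Q_m − Q*| and height MEC(Q_m) (the vertical gap between SMB and MC is zero at Q* and MEC at Q_m).
DWL = ½ × 13.5768 × 40.4591 = 274.6526.

DWL = £274.65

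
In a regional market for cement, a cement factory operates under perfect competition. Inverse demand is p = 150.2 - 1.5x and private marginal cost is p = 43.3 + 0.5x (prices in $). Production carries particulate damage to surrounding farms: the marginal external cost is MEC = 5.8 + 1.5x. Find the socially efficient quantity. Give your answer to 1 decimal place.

Social marginal cost = private MC + MEC = 49.1 + 2.0x.
Set SMC = demand: 49.1 + 2.0x = 150.2 - 1.5x → x* = 28.8857.

x* = 28.9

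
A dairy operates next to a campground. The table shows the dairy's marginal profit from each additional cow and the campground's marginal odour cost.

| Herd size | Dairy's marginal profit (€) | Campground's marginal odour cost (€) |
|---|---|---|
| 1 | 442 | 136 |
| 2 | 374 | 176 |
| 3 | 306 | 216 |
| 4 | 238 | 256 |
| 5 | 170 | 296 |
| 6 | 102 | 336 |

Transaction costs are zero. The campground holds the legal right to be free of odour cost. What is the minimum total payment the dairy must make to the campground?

Efficient level: marginal profit ≥ marginal odour cost through level 3, so k* = 3.
With the campground holding the right, the dairy must at least compensate total damage at k*: 136 + 176 + 216 = 528.

€528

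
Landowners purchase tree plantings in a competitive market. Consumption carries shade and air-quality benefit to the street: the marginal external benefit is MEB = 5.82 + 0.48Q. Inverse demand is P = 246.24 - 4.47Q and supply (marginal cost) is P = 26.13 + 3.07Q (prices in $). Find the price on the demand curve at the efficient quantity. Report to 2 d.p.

P = $103.19

Social marginal benefit = demand + MEB = 252.06 - 3.99Q.
Set SMB = MC: 252.06 - 3.99Q = 26.13 + 3.07Q → Q* = 32.0014.
Consumer price on the demand curve at Q*: 246.24 − 4.47×32.0014 = 103.1937.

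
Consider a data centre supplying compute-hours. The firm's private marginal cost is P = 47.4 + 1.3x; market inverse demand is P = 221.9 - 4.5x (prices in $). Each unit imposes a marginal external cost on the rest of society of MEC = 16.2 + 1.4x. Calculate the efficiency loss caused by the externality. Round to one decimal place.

Market equilibrium (private): 47.4 + 1.3x = 221.9 - 4.5x → x_m = 30.0862.
Social marginal cost = private MC + MEC = 63.6 + 2.7x.
Set SMC = demand: 63.6 + 2.7x = 221.9 - 4.5x → x* = 21.9861.
The loss is the area between SMC and demand from x* to x_m; with linear curves that's a triangle of height MEC(x_m).
DWL = ½ × 8.1001 × 58.3207 = 236.2018.

DWL = $236.2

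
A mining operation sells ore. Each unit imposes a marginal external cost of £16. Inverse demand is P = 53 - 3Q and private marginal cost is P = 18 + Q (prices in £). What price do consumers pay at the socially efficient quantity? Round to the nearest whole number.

P = £39

Social marginal cost = private MC + MEC = 34 + Q.
Set SMC = demand: 34 + Q = 53 - 3Q → Q* = 4.7500.
Consumer price on the demand curve at Q*: 53 − 3×4.7500 = 38.7500.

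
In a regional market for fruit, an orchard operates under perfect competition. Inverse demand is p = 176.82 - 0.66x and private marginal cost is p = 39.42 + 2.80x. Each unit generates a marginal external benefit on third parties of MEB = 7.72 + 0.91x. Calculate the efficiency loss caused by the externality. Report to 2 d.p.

Market equilibrium (private): 39.42 + 2.80x = 176.82 - 0.66x → x_m = 39.7110.
Social marginal cost = private MC − MEB = 31.70 + 1.89x.
Set SMC = demand: 31.70 + 1.89x = 176.82 - 0.66x → x* = 56.9098.
The welfare-loss triangle has base |x_m − x*| and height MEB(x_m) (the vertical gap between SMC and demand is zero at x* and MEB at x_m).
DWL = ½ × 17.1988 × 43.8570 = 377.1439.

DWL = 377.14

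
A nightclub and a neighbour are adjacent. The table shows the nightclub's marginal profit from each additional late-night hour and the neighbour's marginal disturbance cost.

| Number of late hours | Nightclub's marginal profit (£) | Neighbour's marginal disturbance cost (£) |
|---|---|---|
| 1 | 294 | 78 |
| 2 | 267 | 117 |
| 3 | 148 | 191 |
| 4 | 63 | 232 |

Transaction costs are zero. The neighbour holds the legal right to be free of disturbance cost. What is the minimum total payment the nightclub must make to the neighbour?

Efficient level: marginal profit ≥ marginal disturbance cost through level 2, so k* = 2.
With the neighbour holding the right, the nightclub must at least compensate total damage at k*: 78 + 117 = 195.

£195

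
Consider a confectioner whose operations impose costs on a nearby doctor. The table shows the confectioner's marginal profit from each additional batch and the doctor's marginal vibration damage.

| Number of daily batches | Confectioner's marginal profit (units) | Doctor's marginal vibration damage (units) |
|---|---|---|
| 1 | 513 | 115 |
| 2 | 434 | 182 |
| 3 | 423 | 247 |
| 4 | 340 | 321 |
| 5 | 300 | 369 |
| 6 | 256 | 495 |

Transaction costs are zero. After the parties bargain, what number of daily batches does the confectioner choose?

4

Bargaining reaches the level where marginal profit last exceeds marginal vibration damage.
That holds through level 4 (340 ≥ 321) but not at 5 (300 < 369).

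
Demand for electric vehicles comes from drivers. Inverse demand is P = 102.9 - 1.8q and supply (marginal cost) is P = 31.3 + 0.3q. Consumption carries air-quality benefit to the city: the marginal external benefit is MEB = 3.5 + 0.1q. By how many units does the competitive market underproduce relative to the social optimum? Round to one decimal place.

Market equilibrium (private): 31.3 + 0.3q = 102.9 - 1.8q → q_m = 34.0952.
Social marginal benefit = demand + MEB = 106.4 - 1.7q.
Set SMB = MC: 106.4 - 1.7q = 31.3 + 0.3q → q* = 37.5500.
Gap = |34.0952 − 37.5500| = 3.4548.

3.5 units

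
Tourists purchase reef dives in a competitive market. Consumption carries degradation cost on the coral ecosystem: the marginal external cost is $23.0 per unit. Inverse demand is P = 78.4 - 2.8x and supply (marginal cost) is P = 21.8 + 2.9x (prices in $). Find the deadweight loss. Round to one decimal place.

DWL = $46.4

Market equilibrium (private): 21.8 + 2.9x = 78.4 - 2.8x → x_m = 9.9298.
Social marginal benefit = demand − MEC = 55.4 - 2.8x.
Set SMB = MC: 55.4 - 2.8x = 21.8 + 2.9x → x* = 5.8947.
The welfare-loss triangle has base |x_m − x*| and height MEC(x_m) (the vertical gap between SMB and MC is zero at x* and MEC at x_m).
DWL = ½ × 4.0351 × 23.0000 = 46.4037.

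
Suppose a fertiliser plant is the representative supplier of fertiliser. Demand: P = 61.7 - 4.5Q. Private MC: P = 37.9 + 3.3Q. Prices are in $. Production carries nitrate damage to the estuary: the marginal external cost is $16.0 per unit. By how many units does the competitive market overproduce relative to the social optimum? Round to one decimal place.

2.1 units

Market equilibrium (private): 37.9 + 3.3Q = 61.7 - 4.5Q → Q_m = 3.0513.
Social marginal cost = private MC + MEC = 53.9 + 3.3Q.
Set SMC = demand: 53.9 + 3.3Q = 61.7 - 4.5Q → Q* = 1.0000.
Gap = |3.0513 − 1.0000| = 2.0513.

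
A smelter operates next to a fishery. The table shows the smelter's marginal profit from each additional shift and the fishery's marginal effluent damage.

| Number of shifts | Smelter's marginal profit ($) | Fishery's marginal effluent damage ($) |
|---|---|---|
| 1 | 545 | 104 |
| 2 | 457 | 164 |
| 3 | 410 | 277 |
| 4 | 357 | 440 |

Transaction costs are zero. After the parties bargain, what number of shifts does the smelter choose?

Bargaining reaches the level where marginal profit last exceeds marginal effluent damage.
That holds through level 3 (410 ≥ 277) but not at 4 (357 < 440).

3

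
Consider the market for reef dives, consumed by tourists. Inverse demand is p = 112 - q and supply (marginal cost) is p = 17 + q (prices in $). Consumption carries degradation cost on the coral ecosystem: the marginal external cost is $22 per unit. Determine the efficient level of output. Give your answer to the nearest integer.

q* = 37

Social marginal benefit = demand − MEC = 90 - q.
Set SMB = MC: 90 - q = 17 + q → q* = 36.5000.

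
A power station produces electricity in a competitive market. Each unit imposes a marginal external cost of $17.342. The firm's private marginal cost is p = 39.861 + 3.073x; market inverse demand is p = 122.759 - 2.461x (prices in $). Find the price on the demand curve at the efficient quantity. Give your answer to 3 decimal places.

Social marginal cost = private MC + MEC = 57.203 + 3.073x.
Set SMC = demand: 57.203 + 3.073x = 122.759 - 2.461x → x* = 11.8460.
Consumer price on the demand curve at x*: 122.759 − 2.461×11.8460 = 93.6060.

P = $93.606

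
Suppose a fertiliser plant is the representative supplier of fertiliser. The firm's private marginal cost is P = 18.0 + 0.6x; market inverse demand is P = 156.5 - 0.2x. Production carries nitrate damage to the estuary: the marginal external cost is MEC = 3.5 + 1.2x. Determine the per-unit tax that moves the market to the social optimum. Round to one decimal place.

Social marginal cost = private MC + MEC = 21.5 + 1.8x.
Set SMC = demand: 21.5 + 1.8x = 156.5 - 0.2x → x* = 67.5000.
The Pigouvian tax equals MEC at x*: 3.5 + 1.2×67.5000 = 84.5000.

tax = 84.5 per unit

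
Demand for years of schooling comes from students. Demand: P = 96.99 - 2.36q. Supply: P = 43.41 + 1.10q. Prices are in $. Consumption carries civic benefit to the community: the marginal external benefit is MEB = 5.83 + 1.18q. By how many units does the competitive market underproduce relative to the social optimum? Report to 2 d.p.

Market equilibrium (private): 43.41 + 1.10q = 96.99 - 2.36q → q_m = 15.4855.
Social marginal benefit = demand + MEB = 102.82 - 1.18q.
Set SMB = MC: 102.82 - 1.18q = 43.41 + 1.10q → q* = 26.0570.
Gap = |15.4855 − 26.0570| = 10.5715.

10.57 units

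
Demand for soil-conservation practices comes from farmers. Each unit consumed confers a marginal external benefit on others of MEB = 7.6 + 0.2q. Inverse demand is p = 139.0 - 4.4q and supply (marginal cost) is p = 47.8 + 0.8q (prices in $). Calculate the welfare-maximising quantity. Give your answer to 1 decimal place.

Social marginal benefit = demand + MEB = 146.6 - 4.2q.
Set SMB = MC: 146.6 - 4.2q = 47.8 + 0.8q → q* = 19.7600.

q* = 19.8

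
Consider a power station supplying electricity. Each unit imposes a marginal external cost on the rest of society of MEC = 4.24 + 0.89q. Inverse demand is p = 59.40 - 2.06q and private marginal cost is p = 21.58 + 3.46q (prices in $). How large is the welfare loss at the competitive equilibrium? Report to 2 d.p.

DWL = $8.34

Market equilibrium (private): 21.58 + 3.46q = 59.40 - 2.06q → q_m = 6.8514.
Social marginal cost = private MC + MEC = 25.82 + 4.35q.
Set SMC = demand: 25.82 + 4.35q = 59.40 - 2.06q → q* = 5.2387.
Between q* and q_m the wedge SMC − demand runs linearly from 0 to MEC(q_m), so the loss is a triangle.
DWL = ½ × 1.6127 × 10.3378 = 8.3359.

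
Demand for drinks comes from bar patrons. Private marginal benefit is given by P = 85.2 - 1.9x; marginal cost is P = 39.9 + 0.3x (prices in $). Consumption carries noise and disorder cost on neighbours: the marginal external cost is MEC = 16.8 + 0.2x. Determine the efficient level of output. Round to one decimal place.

Social marginal benefit = demand − MEC = 68.4 - 2.1x.
Set SMB = MC: 68.4 - 2.1x = 39.9 + 0.3x → x* = 11.8750.

x* = 11.9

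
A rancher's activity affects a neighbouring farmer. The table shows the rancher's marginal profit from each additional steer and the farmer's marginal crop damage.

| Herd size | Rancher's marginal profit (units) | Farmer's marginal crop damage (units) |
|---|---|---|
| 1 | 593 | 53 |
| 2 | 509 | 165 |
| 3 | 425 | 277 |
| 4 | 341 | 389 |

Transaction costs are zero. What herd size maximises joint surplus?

3

Bargaining reaches the level where marginal profit last exceeds marginal crop damage.
That holds through level 3 (425 ≥ 277) but not at 4 (341 < 389).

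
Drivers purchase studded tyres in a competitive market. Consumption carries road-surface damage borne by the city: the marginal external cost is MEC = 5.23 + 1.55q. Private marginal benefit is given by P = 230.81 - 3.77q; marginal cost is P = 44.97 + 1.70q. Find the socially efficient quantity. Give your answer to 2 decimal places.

Social marginal benefit = demand − MEC = 225.58 - 5.32q.
Set SMB = MC: 225.58 - 5.32q = 44.97 + 1.70q → q* = 25.7279.

q* = 25.73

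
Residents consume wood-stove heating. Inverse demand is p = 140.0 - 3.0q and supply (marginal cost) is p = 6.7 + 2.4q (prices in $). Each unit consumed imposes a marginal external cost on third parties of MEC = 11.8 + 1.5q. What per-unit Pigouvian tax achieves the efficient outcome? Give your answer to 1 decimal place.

Social marginal benefit = demand − MEC = 128.2 - 4.5q.
Set SMB = MC: 128.2 - 4.5q = 6.7 + 2.4q → q* = 17.6087.
The Pigouvian tax equals MEC at q*: 11.8 + 1.5×17.6087 = 38.2131.

tax = $38.2 per unit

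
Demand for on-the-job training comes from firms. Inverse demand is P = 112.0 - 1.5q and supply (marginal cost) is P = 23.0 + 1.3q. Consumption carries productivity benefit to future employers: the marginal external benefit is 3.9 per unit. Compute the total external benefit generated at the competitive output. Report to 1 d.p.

124.0

Market equilibrium (private): 23.0 + 1.3q = 112.0 - 1.5q → q_m = 31.7857.
Total external benefit = MEB × q_m = 3.9 × 31.7857 = 123.9642.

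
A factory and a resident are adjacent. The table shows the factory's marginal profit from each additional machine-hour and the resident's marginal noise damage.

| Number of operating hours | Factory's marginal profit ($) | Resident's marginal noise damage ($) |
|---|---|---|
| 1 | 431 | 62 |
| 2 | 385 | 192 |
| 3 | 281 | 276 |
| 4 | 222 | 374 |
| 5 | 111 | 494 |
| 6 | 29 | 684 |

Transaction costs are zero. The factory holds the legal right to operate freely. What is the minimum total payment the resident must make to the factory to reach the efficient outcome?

Left alone the factory would choose level 6 (marginal profit stays positive).
Efficient level: k* = 3 (marginal profit ≥ marginal noise damage through 3).
The resident must at least cover the factory's forgone profit from cutting 6→3: 222 + 111 + 29 = 362.

$362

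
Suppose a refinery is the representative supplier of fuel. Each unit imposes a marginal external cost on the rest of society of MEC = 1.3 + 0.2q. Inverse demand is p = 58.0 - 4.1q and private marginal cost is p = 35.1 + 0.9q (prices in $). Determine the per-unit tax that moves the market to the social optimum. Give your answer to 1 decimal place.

tax = $2.1 per unit

Social marginal cost = private MC + MEC = 36.4 + 1.1q.
Set SMC = demand: 36.4 + 1.1q = 58.0 - 4.1q → q* = 4.1538.
The Pigouvian tax equals MEC at q*: 1.3 + 0.2×4.1538 = 2.1308.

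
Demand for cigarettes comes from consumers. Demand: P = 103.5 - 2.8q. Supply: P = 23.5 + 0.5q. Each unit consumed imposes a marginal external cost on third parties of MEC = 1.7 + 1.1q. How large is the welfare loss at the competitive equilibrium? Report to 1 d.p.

Market equilibrium (private): 23.5 + 0.5q = 103.5 - 2.8q → q_m = 24.2424.
Social marginal benefit = demand − MEC = 101.8 - 3.9q.
Set SMB = MC: 101.8 - 3.9q = 23.5 + 0.5q → q* = 17.7955.
Height of the DWL triangle at q_m is MC(q_m) − SMB(q_m) = MEC(q_m) = 28.3667.
DWL = ½ × 6.4469 × 28.3667 = 91.4386.

DWL = 91.4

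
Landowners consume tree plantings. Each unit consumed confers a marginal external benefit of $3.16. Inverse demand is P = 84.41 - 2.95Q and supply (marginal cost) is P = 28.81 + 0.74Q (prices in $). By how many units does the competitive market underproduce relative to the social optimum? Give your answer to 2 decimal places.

0.86 units

Market equilibrium (private): 28.81 + 0.74Q = 84.41 - 2.95Q → Q_m = 15.0678.
Social marginal benefit = demand + MEB = 87.57 - 2.95Q.
Set SMB = MC: 87.57 - 2.95Q = 28.81 + 0.74Q → Q* = 15.9241.
Gap = |15.0678 − 15.9241| = 0.8563.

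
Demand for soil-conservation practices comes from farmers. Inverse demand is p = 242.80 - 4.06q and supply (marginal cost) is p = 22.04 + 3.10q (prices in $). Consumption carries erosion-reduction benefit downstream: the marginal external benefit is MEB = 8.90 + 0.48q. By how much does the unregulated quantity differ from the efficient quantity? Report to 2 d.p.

3.55 units

Market equilibrium (private): 22.04 + 3.10q = 242.80 - 4.06q → q_m = 30.8324.
Social marginal benefit = demand + MEB = 251.70 - 3.58q.
Set SMB = MC: 251.70 - 3.58q = 22.04 + 3.10q → q* = 34.3802.
Gap = |30.8324 − 34.3802| = 3.5478.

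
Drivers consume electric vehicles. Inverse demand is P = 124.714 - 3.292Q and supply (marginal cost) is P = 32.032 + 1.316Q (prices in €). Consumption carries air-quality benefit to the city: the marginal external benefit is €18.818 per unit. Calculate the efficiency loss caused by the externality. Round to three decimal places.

Market equilibrium (private): 32.032 + 1.316Q = 124.714 - 3.292Q → Q_m = 20.1133.
Social marginal benefit = demand + MEB = 143.532 - 3.292Q.
Set SMB = MC: 143.532 - 3.292Q = 32.032 + 1.316Q → Q* = 24.1970.
The loss is the area between SMB and MC from Q* to Q_m; with linear curves that's a triangle of height MEB(Q_m).
DWL = ½ × 4.0837 × 18.8180 = 38.4235.

DWL = €38.424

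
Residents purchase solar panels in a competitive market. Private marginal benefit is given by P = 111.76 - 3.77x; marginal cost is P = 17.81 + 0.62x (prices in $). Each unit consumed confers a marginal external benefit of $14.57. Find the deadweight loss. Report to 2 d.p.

DWL = $24.18

Market equilibrium (private): 17.81 + 0.62x = 111.76 - 3.77x → x_m = 21.4009.
Social marginal benefit = demand + MEB = 126.33 - 3.77x.
Set SMB = MC: 126.33 - 3.77x = 17.81 + 0.62x → x* = 24.7198.
Between x* and x_m the wedge SMB − MC runs linearly from 0 to MEB(x_m), so the loss is a triangle.
DWL = ½ × 3.3189 × 14.5700 = 24.1782.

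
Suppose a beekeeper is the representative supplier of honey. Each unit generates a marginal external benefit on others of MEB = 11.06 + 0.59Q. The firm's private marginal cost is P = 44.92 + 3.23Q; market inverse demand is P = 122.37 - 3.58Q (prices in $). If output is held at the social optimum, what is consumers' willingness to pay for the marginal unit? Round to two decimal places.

P = $71.43

Social marginal cost = private MC − MEB = 33.86 + 2.64Q.
Set SMC = demand: 33.86 + 2.64Q = 122.37 - 3.58Q → Q* = 14.2299.
Consumer price on the demand curve at Q*: 122.37 − 3.58×14.2299 = 71.4270.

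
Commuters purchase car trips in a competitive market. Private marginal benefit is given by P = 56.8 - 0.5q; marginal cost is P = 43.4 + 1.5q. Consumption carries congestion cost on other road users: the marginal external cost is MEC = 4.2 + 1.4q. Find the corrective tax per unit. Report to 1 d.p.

Social marginal benefit = demand − MEC = 52.6 - 1.9q.
Set SMB = MC: 52.6 - 1.9q = 43.4 + 1.5q → q* = 2.7059.
The Pigouvian tax equals MEC at q*: 4.2 + 1.4×2.7059 = 7.9883.

tax = 8.0 per unit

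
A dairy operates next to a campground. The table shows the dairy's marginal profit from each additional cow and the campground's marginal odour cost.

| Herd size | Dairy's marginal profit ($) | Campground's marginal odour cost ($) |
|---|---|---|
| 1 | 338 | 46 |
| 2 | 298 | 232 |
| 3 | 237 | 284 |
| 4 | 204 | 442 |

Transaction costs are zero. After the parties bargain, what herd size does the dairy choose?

2

Bargaining reaches the level where marginal profit last exceeds marginal odour cost.
That holds through level 2 (298 ≥ 232) but not at 3 (237 < 284).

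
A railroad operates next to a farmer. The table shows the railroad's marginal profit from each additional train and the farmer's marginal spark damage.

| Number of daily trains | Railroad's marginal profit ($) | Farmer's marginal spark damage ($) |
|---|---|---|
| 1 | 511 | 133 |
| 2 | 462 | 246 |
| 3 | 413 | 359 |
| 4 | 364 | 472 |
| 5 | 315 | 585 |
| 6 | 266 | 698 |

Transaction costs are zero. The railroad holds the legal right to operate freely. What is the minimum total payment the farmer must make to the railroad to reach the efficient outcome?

Left alone the railroad would choose level 6 (marginal profit stays positive).
Efficient level: k* = 3 (marginal profit ≥ marginal spark damage through 3).
The farmer must at least cover the railroad's forgone profit from cutting 6→3: 364 + 315 + 266 = 945.

$945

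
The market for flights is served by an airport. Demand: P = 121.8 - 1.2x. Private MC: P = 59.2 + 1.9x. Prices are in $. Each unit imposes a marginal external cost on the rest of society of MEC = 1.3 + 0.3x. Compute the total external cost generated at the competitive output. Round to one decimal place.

$87.4

Market equilibrium (private): 59.2 + 1.9x = 121.8 - 1.2x → x_m = 20.1935.
Total external cost = ∫₀^{x_m} (1.3 + 0.3x) dx = 1.3×20.1935 + ½×0.3×20.1935² = 87.4182.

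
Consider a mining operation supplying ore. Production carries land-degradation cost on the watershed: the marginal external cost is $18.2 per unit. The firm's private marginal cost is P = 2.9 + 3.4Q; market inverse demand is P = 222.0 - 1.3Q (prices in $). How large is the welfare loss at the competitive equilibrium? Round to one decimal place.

DWL = $35.2

Market equilibrium (private): 2.9 + 3.4Q = 222.0 - 1.3Q → Q_m = 46.6170.
Social marginal cost = private MC + MEC = 21.1 + 3.4Q.
Set SMC = demand: 21.1 + 3.4Q = 222.0 - 1.3Q → Q* = 42.7447.
Between Q* and Q_m the wedge SMC − demand runs linearly from 0 to MEC(Q_m), so the loss is a triangle.
DWL = ½ × 3.8723 × 18.2000 = 35.2379.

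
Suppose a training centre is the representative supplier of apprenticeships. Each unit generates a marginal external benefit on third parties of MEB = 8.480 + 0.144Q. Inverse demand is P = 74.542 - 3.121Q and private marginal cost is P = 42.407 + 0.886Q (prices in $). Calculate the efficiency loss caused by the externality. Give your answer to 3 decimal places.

Market equilibrium (private): 42.407 + 0.886Q = 74.542 - 3.121Q → Q_m = 8.0197.
Social marginal cost = private MC − MEB = 33.927 + 0.742Q.
Set SMC = demand: 33.927 + 0.742Q = 74.542 - 3.121Q → Q* = 10.5138.
Between Q* and Q_m the wedge demand − SMC runs linearly from 0 to MEB(Q_m), so the loss is a triangle.
DWL = ½ × 2.4941 × 9.6348 = 12.0151.

DWL = $12.015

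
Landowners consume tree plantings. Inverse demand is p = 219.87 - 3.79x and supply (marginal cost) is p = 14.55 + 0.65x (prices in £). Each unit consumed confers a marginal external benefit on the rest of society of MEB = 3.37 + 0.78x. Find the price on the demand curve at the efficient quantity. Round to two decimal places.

Social marginal benefit = demand + MEB = 223.24 - 3.01x.
Set SMB = MC: 223.24 - 3.01x = 14.55 + 0.65x → x* = 57.0191.
Consumer price on the demand curve at x*: 219.87 − 3.79×57.0191 = 3.7676.

P = £3.77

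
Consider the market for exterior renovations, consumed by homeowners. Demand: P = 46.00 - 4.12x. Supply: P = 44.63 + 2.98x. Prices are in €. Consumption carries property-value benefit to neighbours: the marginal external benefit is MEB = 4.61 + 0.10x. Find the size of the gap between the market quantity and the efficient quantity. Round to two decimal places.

Market equilibrium (private): 44.63 + 2.98x = 46.00 - 4.12x → x_m = 0.1930.
Social marginal benefit = demand + MEB = 50.61 - 4.02x.
Set SMB = MC: 50.61 - 4.02x = 44.63 + 2.98x → x* = 0.8543.
Gap = |0.1930 − 0.8543| = 0.6613.

0.66 units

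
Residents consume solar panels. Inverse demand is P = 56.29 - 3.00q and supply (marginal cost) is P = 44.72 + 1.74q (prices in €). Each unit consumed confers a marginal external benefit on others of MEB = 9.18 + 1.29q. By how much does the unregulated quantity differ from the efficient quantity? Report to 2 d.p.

Market equilibrium (private): 44.72 + 1.74q = 56.29 - 3.00q → q_m = 2.4409.
Social marginal benefit = demand + MEB = 65.47 - 1.71q.
Set SMB = MC: 65.47 - 1.71q = 44.72 + 1.74q → q* = 6.0145.
Gap = |2.4409 − 6.0145| = 3.5736.

3.57 units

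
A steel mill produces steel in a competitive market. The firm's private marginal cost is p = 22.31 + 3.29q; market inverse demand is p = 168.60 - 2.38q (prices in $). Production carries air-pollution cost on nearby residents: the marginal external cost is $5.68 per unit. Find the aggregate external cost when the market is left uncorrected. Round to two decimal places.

$146.55

Market equilibrium (private): 22.31 + 3.29q = 168.60 - 2.38q → q_m = 25.8007.
Total external cost = MEC × q_m = 5.68 × 25.8007 = 146.5480.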